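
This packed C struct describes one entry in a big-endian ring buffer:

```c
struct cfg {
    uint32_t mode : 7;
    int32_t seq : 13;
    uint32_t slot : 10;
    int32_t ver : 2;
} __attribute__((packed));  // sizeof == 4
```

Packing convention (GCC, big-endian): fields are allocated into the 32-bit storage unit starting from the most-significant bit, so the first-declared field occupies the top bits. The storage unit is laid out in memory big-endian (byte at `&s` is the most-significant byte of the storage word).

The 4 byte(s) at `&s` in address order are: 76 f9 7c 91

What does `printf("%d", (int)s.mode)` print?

[0]=0x76 [1]=0xf9 [2]=0x7c [3]=0x91 (big-endian) → word 0x76f97c91
mode [25+:7] = (word>>25) & 0x7f = 59  ←
seq [12+:13] = (word>>12) & 0x1fff = 3991
slot [2+:10] = (word>>2) & 0x3ff = 804
ver [0+:2] = (word>>0) & 0x3 = 1

59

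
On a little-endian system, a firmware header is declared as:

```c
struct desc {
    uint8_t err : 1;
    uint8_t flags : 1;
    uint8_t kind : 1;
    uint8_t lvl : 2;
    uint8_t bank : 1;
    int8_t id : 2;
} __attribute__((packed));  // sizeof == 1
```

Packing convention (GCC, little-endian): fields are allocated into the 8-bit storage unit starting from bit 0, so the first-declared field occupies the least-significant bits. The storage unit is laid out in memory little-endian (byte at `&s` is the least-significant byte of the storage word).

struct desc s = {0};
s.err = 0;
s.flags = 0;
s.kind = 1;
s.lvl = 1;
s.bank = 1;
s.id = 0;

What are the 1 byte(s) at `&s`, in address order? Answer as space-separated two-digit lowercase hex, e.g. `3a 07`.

2c

err (1b) val=0 bits=0x0 at bit 0: 0x00
flags (1b) val=0 bits=0x0 at bit 1: 0x00
kind (1b) val=1 bits=0x1 at bit 2: 0x04
lvl (2b) val=1 bits=0x1 at bit 3: 0x0c
bank (1b) val=1 bits=0x1 at bit 5: 0x2c
id (2b) val=0 bits=0x0 at bit 6: 0x2c
word = 0x2c → little-endian bytes:
  [0]=0x2c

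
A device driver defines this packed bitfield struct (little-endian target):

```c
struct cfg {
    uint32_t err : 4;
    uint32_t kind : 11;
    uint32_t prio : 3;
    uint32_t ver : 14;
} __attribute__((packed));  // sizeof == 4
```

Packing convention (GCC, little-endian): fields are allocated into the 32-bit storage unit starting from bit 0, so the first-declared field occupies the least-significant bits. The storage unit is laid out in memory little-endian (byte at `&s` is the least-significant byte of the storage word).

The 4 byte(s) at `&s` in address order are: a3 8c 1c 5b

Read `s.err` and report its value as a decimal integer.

3

[0]=0xa3 [1]=0x8c [2]=0x1c [3]=0x5b (little-endian) → word 0x5b1c8ca3
err [0+:4] = (word>>0) & 0xf = 3  ←
kind [4+:11] = (word>>4) & 0x7ff = 202
prio [15+:3] = (word>>15) & 0x7 = 1
ver [18+:14] = (word>>18) & 0x3fff = 5831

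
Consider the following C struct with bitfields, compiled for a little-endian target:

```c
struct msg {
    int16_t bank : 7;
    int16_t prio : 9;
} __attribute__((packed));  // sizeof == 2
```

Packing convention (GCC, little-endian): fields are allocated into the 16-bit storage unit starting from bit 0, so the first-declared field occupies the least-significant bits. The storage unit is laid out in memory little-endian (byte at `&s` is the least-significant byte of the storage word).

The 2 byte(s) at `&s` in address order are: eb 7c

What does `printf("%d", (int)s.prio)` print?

[0]=0xeb [1]=0x7c (little-endian) → word 0x7ceb
bank:7 @ bit 0 → (0x7ceb>>0)&0x7f = 0x6b
prio:9 @ bit 7 → (0x7ceb>>7)&0x1ff = 0xf9  ←
prio signed 9b, MSB=0: value = 249

249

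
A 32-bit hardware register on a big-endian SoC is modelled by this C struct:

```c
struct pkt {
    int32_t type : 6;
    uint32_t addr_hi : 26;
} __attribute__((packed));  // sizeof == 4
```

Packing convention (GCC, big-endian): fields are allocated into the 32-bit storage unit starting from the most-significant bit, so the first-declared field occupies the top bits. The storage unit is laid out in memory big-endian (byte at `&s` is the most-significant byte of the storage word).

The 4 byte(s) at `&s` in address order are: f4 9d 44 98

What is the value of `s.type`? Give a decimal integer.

[0]=0xf4 [1]=0x9d [2]=0x44 [3]=0x98 (big-endian) → word 0xf49d4498
type [26+:6] = (word>>26) & 0x3f = 61  ←
addr_hi [0+:26] = (word>>0) & 0x3ffffff = 10306712
type signed 6b, MSB=1: 61 - 64 = -3

-3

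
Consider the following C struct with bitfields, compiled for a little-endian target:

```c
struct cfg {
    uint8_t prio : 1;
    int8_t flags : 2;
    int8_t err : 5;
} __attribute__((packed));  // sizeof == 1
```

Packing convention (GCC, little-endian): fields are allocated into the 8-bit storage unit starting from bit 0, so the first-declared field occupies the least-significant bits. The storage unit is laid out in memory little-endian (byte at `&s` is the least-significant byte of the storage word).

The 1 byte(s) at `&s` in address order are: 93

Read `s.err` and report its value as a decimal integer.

-14

[0]=0x93 (little-endian) → word 0x93
prio:1 @ bit 0 → (0x93>>0)&0x1 = 0x1
flags:2 @ bit 1 → (0x93>>1)&0x3 = 0x1
err:5 @ bit 3 → (0x93>>3)&0x1f = 0x12  ←
err signed 5b, MSB=1: 18 - 32 = -14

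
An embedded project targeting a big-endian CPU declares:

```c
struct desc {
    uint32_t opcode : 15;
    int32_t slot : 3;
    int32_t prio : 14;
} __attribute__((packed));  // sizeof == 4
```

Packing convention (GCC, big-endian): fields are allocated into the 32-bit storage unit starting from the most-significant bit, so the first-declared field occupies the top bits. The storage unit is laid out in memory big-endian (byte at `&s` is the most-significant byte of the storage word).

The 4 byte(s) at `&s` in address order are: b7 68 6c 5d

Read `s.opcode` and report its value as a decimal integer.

23476

[0]=0xb7 [1]=0x68 [2]=0x6c [3]=0x5d (big-endian) → word 0xb7686c5d
opcode:15 @ bit 17 → (0xb7686c5d>>17)&0x7fff = 0x5bb4  ←
slot:3 @ bit 14 → (0xb7686c5d>>14)&0x7 = 0x1
prio:14 @ bit 0 → (0xb7686c5d>>0)&0x3fff = 0x2c5d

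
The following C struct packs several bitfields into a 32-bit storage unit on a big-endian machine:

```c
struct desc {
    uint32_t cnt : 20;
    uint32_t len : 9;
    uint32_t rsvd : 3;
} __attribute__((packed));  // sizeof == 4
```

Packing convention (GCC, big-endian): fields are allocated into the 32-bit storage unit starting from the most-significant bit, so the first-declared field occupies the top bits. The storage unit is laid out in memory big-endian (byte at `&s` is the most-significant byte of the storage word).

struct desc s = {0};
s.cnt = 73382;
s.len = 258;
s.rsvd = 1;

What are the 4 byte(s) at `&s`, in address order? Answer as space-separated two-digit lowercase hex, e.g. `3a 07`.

11 ea 68 11

[12+:20] cnt=73382 & 0xfffff = 0x11ea6; word=0x11ea6000
[3+:9] len=258 & 0x1ff = 0x102; word=0x11ea6810
[0+:3] rsvd=1 & 0x7 = 0x1; word=0x11ea6811
word = 0x11ea6811 → big-endian bytes:
  [0]=0x11  [1]=0xea  [2]=0x68  [3]=0x11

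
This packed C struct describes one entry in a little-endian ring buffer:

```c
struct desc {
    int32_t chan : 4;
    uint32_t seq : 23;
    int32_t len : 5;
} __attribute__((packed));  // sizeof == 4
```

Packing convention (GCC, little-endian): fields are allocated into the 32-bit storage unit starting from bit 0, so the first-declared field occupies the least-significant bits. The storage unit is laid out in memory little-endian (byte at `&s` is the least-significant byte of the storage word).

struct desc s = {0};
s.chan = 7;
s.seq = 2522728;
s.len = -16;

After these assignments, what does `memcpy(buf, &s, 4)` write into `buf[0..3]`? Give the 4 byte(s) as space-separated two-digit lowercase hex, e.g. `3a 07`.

chan (4b) val=7 bits=0x7 at bit 0: 0x00000007
seq (23b) val=2522728 bits=0x267e68 at bit 4: 0x0267e687
len (5b) val=-16 bits=0x10 at bit 27: 0x8267e687
word = 0x8267e687 → little-endian bytes:
  [0]=0x87  [1]=0xe6  [2]=0x67  [3]=0x82

87 e6 67 82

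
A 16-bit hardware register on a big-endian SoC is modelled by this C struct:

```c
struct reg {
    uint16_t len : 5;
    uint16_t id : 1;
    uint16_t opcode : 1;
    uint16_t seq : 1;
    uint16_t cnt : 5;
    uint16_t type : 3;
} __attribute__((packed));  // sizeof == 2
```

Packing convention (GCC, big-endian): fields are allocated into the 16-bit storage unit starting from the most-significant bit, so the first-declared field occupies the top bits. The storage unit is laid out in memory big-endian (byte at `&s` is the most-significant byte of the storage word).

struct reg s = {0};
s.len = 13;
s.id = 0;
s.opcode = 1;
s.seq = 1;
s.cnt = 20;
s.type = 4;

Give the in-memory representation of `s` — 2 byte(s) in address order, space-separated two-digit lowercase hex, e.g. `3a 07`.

len (5b) val=13 bits=0xd at bit 11: 0x6800
id (1b) val=0 bits=0x0 at bit 10: 0x6800
opcode (1b) val=1 bits=0x1 at bit 9: 0x6a00
seq (1b) val=1 bits=0x1 at bit 8: 0x6b00
cnt (5b) val=20 bits=0x14 at bit 3: 0x6ba0
type (3b) val=4 bits=0x4 at bit 0: 0x6ba4
word = 0x6ba4 → big-endian bytes:
  [0]=0x6b  [1]=0xa4

6b a4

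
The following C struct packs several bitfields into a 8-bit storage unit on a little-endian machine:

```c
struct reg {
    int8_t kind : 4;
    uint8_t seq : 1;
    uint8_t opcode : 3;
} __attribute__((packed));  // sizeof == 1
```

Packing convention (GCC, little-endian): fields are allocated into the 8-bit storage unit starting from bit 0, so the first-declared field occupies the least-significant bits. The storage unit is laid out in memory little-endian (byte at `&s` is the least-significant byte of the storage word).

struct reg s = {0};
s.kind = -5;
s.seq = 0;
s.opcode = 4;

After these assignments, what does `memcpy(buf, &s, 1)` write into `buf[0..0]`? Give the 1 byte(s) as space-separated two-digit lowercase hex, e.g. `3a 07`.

8b

[0+:4] kind=-5 & 0xf = 0xb; word=0x0b
[4+:1] seq=0 & 0x1 = 0x0; word=0x0b
[5+:3] opcode=4 & 0x7 = 0x4; word=0x8b
word = 0x8b → little-endian bytes:
  [0]=0x8b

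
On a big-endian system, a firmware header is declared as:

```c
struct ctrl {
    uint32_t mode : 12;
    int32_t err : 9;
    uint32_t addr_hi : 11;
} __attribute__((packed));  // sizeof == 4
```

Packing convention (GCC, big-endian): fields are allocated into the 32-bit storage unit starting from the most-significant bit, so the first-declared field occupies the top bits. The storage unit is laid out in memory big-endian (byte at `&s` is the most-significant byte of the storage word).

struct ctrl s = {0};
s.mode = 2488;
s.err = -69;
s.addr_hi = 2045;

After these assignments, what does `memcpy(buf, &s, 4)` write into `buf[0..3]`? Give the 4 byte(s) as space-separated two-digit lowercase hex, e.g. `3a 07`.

9b 8d df fd

[20+:12] mode=2488 & 0xfff = 0x9b8; word=0x9b800000
[11+:9] err=-69 & 0x1ff = 0x1bb; word=0x9b8dd800
[0+:11] addr_hi=2045 & 0x7ff = 0x7fd; word=0x9b8ddffd
word = 0x9b8ddffd → big-endian bytes:
  [0]=0x9b  [1]=0x8d  [2]=0xdf  [3]=0xfd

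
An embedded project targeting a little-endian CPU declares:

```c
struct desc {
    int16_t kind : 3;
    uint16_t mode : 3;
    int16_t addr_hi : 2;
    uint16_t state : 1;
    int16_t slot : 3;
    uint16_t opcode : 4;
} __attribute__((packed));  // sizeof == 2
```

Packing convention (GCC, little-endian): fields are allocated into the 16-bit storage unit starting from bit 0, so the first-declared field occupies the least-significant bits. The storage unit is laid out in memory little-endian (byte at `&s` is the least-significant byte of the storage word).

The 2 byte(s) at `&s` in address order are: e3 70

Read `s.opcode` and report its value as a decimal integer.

7

[0]=0xe3 [1]=0x70 (little-endian) → word 0x70e3
kind [0+:3] = (word>>0) & 0x7 = 3
mode [3+:3] = (word>>3) & 0x7 = 4
addr_hi [6+:2] = (word>>6) & 0x3 = 3
state [8+:1] = (word>>8) & 0x1 = 0
slot [9+:3] = (word>>9) & 0x7 = 0
opcode [12+:4] = (word>>12) & 0xf = 7  ←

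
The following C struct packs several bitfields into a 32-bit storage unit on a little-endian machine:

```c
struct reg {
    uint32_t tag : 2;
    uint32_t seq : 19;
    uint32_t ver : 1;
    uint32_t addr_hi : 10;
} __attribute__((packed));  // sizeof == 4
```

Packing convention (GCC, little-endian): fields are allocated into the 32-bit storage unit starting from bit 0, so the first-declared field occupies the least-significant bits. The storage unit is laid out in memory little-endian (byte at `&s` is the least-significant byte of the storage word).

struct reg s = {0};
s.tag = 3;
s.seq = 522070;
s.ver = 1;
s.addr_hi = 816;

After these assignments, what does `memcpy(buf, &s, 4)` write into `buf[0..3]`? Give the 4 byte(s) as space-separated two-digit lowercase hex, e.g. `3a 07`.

tag:2 = 3 → 0x3 << 0 → word 0x00000003
seq:19 = 522070 → 0x7f756 << 2 → word 0x001fdd5b
ver:1 = 1 → 0x1 << 21 → word 0x003fdd5b
addr_hi:10 = 816 → 0x330 << 22 → word 0xcc3fdd5b
word = 0xcc3fdd5b → little-endian bytes:
  [0]=0x5b  [1]=0xdd  [2]=0x3f  [3]=0xcc

5b dd 3f cc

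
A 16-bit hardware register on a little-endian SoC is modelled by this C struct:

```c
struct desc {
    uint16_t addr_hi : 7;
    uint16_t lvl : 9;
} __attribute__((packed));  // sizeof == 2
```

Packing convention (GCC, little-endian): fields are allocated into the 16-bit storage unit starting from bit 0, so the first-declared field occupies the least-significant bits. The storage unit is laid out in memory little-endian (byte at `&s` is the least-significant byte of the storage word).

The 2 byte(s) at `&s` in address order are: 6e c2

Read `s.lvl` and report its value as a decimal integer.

388

[0]=0x6e [1]=0xc2 (little-endian) → word 0xc26e
addr_hi:7 @ bit 0 → (0xc26e>>0)&0x7f = 0x6e
lvl:9 @ bit 7 → (0xc26e>>7)&0x1ff = 0x184  ←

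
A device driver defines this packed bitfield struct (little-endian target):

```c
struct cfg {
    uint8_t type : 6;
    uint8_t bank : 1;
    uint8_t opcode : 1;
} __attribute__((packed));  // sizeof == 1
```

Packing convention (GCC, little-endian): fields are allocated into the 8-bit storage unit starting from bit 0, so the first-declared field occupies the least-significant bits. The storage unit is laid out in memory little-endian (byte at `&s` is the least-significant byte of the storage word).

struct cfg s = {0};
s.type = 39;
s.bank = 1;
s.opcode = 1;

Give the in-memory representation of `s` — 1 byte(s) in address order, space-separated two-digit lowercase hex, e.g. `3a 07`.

type (6b) val=39 bits=0x27 at bit 0: 0x27
bank (1b) val=1 bits=0x1 at bit 6: 0x67
opcode (1b) val=1 bits=0x1 at bit 7: 0xe7
word = 0xe7 → little-endian bytes:
  [0]=0xe7

e7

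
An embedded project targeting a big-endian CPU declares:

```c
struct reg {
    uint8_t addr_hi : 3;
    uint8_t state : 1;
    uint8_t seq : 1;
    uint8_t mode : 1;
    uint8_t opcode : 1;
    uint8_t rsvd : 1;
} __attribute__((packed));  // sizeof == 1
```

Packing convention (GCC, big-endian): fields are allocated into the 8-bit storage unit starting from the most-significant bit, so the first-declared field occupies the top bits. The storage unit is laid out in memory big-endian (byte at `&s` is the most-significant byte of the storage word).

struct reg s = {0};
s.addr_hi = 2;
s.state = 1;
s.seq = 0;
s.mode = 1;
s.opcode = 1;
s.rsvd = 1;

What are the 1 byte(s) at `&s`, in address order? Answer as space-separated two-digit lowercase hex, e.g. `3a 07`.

addr_hi (3b) val=2 bits=0x2 at bit 5: 0x40
state (1b) val=1 bits=0x1 at bit 4: 0x50
seq (1b) val=0 bits=0x0 at bit 3: 0x50
mode (1b) val=1 bits=0x1 at bit 2: 0x54
opcode (1b) val=1 bits=0x1 at bit 1: 0x56
rsvd (1b) val=1 bits=0x1 at bit 0: 0x57
word = 0x57 → big-endian bytes:
  [0]=0x57

57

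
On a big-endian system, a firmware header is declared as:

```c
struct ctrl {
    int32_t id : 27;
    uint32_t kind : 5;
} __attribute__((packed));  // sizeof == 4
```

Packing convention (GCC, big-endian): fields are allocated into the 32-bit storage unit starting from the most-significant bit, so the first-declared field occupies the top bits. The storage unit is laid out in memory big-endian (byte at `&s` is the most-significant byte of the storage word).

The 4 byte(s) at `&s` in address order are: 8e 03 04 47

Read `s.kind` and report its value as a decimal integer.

[0]=0x8e [1]=0x03 [2]=0x04 [3]=0x47 (big-endian) → word 0x8e030447
id:27 @ bit 5 → (0x8e030447>>5)&0x7ffffff = 0x4701822
kind:5 @ bit 0 → (0x8e030447>>0)&0x1f = 0x7  ←

7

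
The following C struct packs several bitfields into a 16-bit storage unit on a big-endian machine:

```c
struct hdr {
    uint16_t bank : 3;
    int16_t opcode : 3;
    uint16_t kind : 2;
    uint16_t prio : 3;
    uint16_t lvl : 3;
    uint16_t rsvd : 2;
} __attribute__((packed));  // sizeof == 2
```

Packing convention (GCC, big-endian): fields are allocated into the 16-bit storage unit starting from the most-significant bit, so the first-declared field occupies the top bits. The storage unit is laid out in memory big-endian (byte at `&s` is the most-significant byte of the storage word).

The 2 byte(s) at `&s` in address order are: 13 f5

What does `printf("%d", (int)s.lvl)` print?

[0]=0x13 [1]=0xf5 (big-endian) → word 0x13f5
bank:3 @ bit 13 → (0x13f5>>13)&0x7 = 0x0
opcode:3 @ bit 10 → (0x13f5>>10)&0x7 = 0x4
kind:2 @ bit 8 → (0x13f5>>8)&0x3 = 0x3
prio:3 @ bit 5 → (0x13f5>>5)&0x7 = 0x7
lvl:3 @ bit 2 → (0x13f5>>2)&0x7 = 0x5  ←
rsvd:2 @ bit 0 → (0x13f5>>0)&0x3 = 0x1

5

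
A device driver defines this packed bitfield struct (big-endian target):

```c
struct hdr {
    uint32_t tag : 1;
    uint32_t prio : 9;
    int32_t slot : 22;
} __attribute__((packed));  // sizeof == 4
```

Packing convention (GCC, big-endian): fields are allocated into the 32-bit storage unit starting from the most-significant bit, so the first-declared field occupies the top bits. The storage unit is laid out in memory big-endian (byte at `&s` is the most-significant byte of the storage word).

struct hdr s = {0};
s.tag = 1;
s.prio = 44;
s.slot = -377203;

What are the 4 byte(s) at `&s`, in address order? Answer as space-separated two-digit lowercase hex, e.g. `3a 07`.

tag (1b) val=1 bits=0x1 at bit 31: 0x80000000
prio (9b) val=44 bits=0x2c at bit 22: 0x8b000000
slot (22b) val=-377203 bits=0x3a3e8d at bit 0: 0x8b3a3e8d
word = 0x8b3a3e8d → big-endian bytes:
  [0]=0x8b  [1]=0x3a  [2]=0x3e  [3]=0x8d

8b 3a 3e 8d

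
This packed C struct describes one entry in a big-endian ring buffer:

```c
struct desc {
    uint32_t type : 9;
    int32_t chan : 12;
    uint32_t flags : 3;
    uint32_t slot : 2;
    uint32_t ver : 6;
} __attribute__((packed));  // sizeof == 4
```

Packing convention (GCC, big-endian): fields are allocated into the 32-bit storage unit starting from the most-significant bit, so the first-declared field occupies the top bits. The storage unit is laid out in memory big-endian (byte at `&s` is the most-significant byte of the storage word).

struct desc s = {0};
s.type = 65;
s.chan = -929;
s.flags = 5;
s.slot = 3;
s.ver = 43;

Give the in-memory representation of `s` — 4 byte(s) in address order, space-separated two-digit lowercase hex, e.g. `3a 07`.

type (9b) val=65 bits=0x41 at bit 23: 0x20800000
chan (12b) val=-929 bits=0xc5f at bit 11: 0x20e2f800
flags (3b) val=5 bits=0x5 at bit 8: 0x20e2fd00
slot (2b) val=3 bits=0x3 at bit 6: 0x20e2fdc0
ver (6b) val=43 bits=0x2b at bit 0: 0x20e2fdeb
word = 0x20e2fdeb → big-endian bytes:
  [0]=0x20  [1]=0xe2  [2]=0xfd  [3]=0xeb

20 e2 fd eb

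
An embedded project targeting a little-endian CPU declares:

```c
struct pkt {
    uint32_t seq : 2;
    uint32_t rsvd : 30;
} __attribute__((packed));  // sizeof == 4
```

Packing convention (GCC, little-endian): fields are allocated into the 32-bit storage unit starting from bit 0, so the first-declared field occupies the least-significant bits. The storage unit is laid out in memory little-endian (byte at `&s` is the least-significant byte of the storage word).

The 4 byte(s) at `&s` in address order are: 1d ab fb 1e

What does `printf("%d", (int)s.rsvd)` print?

[0]=0x1d [1]=0xab [2]=0xfb [3]=0x1e (little-endian) → word 0x1efbab1d
seq:2 @ bit 0 → (0x1efbab1d>>0)&0x3 = 0x1
rsvd:30 @ bit 2 → (0x1efbab1d>>2)&0x3fffffff = 0x7beeac7  ←

129952455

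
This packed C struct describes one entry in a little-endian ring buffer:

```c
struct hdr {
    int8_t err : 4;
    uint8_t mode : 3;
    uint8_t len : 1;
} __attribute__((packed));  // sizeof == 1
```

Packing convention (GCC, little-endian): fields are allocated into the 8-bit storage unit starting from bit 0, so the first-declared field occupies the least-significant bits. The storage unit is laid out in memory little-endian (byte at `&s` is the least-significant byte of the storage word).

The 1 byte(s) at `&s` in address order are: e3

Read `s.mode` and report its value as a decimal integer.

6

[0]=0xe3 (little-endian) → word 0xe3
err:4 @ bit 0 → (0xe3>>0)&0xf = 0x3
mode:3 @ bit 4 → (0xe3>>4)&0x7 = 0x6  ←
len:1 @ bit 7 → (0xe3>>7)&0x1 = 0x1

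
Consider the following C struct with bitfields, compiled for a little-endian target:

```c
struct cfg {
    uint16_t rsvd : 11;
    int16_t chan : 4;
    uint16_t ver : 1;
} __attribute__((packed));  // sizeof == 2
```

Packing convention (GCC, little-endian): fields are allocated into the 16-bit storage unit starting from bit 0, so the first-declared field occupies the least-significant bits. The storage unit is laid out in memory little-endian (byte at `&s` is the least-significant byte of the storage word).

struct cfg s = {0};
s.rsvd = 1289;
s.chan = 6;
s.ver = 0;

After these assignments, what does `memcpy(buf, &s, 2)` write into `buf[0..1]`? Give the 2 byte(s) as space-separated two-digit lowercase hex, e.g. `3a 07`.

09 35

rsvd (11b) val=1289 bits=0x509 at bit 0: 0x0509
chan (4b) val=6 bits=0x6 at bit 11: 0x3509
ver (1b) val=0 bits=0x0 at bit 15: 0x3509
word = 0x3509 → little-endian bytes:
  [0]=0x09  [1]=0x35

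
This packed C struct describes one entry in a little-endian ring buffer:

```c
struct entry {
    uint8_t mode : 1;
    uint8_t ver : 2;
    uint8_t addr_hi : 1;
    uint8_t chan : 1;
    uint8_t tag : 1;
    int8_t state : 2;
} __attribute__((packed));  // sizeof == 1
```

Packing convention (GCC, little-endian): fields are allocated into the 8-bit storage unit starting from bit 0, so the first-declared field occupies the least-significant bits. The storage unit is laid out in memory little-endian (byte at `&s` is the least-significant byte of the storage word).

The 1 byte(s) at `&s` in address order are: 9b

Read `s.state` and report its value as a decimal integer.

[0]=0x9b (little-endian) → word 0x9b
mode:1 @ bit 0 → (0x9b>>0)&0x1 = 0x1
ver:2 @ bit 1 → (0x9b>>1)&0x3 = 0x1
addr_hi:1 @ bit 3 → (0x9b>>3)&0x1 = 0x1
chan:1 @ bit 4 → (0x9b>>4)&0x1 = 0x1
tag:1 @ bit 5 → (0x9b>>5)&0x1 = 0x0
state:2 @ bit 6 → (0x9b>>6)&0x3 = 0x2  ←
state signed 2b, MSB=1: 2 - 4 = -2

-2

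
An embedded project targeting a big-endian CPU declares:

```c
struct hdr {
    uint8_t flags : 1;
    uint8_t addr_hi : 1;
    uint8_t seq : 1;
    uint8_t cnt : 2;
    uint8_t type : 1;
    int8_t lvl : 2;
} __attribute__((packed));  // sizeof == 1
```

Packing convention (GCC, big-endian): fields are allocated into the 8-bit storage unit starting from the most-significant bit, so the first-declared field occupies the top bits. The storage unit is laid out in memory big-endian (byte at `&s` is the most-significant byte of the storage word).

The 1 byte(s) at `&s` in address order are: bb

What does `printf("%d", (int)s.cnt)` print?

[0]=0xbb (big-endian) → word 0xbb
flags:1 @ bit 7 → (0xbb>>7)&0x1 = 0x1
addr_hi:1 @ bit 6 → (0xbb>>6)&0x1 = 0x0
seq:1 @ bit 5 → (0xbb>>5)&0x1 = 0x1
cnt:2 @ bit 3 → (0xbb>>3)&0x3 = 0x3  ←
type:1 @ bit 2 → (0xbb>>2)&0x1 = 0x0
lvl:2 @ bit 0 → (0xbb>>0)&0x3 = 0x3

3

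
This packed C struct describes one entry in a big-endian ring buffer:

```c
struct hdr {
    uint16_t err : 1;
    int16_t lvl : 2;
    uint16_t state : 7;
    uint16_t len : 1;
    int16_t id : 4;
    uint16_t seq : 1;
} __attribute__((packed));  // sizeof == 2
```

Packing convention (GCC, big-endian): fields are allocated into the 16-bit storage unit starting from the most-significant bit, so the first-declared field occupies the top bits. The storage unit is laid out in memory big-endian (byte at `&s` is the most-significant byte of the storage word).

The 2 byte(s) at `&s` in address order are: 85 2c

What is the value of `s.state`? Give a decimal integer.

20

[0]=0x85 [1]=0x2c (big-endian) → word 0x852c
err:1 @ bit 15 → (0x852c>>15)&0x1 = 0x1
lvl:2 @ bit 13 → (0x852c>>13)&0x3 = 0x0
state:7 @ bit 6 → (0x852c>>6)&0x7f = 0x14  ←
len:1 @ bit 5 → (0x852c>>5)&0x1 = 0x1
id:4 @ bit 1 → (0x852c>>1)&0xf = 0x6
seq:1 @ bit 0 → (0x852c>>0)&0x1 = 0x0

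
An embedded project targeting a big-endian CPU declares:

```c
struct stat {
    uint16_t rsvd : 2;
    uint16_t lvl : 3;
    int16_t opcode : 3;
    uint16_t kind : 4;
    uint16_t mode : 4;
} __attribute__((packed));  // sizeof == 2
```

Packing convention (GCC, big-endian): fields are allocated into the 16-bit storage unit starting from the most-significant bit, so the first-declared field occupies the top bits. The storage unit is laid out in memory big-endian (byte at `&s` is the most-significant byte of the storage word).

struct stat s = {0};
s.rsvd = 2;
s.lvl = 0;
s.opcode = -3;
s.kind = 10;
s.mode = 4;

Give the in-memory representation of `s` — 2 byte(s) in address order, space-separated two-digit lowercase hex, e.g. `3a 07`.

85 a4

[14+:2] rsvd=2 & 0x3 = 0x2; word=0x8000
[11+:3] lvl=0 & 0x7 = 0x0; word=0x8000
[8+:3] opcode=-3 & 0x7 = 0x5; word=0x8500
[4+:4] kind=10 & 0xf = 0xa; word=0x85a0
[0+:4] mode=4 & 0xf = 0x4; word=0x85a4
word = 0x85a4 → big-endian bytes:
  [0]=0x85  [1]=0xa4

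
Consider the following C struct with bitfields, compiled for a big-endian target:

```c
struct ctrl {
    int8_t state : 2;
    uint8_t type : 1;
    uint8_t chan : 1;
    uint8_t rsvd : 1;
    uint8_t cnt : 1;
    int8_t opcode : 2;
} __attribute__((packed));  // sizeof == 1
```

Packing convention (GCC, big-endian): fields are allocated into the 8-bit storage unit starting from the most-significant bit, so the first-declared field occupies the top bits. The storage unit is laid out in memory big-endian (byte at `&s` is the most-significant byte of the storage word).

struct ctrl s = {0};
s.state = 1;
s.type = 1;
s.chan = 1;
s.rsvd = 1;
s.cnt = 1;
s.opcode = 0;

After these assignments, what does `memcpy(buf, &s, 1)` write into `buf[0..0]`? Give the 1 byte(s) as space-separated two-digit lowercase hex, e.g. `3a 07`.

state (2b) val=1 bits=0x1 at bit 6: 0x40
type (1b) val=1 bits=0x1 at bit 5: 0x60
chan (1b) val=1 bits=0x1 at bit 4: 0x70
rsvd (1b) val=1 bits=0x1 at bit 3: 0x78
cnt (1b) val=1 bits=0x1 at bit 2: 0x7c
opcode (2b) val=0 bits=0x0 at bit 0: 0x7c
word = 0x7c → big-endian bytes:
  [0]=0x7c

7c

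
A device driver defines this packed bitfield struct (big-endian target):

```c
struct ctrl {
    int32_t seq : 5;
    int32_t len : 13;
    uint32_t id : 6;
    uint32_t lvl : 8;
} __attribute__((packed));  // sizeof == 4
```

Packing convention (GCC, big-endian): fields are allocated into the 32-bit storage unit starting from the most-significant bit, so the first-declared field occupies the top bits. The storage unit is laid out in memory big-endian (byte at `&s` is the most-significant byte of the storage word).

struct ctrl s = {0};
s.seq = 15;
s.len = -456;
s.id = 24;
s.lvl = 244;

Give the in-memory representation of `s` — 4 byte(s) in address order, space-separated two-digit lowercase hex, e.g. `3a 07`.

seq (5b) val=15 bits=0xf at bit 27: 0x78000000
len (13b) val=-456 bits=0x1e38 at bit 14: 0x7f8e0000
id (6b) val=24 bits=0x18 at bit 8: 0x7f8e1800
lvl (8b) val=244 bits=0xf4 at bit 0: 0x7f8e18f4
word = 0x7f8e18f4 → big-endian bytes:
  [0]=0x7f  [1]=0x8e  [2]=0x18  [3]=0xf4

7f 8e 18 f4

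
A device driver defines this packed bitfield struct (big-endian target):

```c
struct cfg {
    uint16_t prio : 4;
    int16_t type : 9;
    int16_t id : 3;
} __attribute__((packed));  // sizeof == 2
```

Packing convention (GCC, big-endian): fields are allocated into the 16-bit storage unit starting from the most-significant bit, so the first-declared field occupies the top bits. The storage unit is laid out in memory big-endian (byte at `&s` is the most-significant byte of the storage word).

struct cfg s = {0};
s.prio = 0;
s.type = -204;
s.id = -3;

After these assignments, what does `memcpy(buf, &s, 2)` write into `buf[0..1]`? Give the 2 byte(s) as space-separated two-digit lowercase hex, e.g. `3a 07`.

09 a5

prio (4b) val=0 bits=0x0 at bit 12: 0x0000
type (9b) val=-204 bits=0x134 at bit 3: 0x09a0
id (3b) val=-3 bits=0x5 at bit 0: 0x09a5
word = 0x09a5 → big-endian bytes:
  [0]=0x09  [1]=0xa5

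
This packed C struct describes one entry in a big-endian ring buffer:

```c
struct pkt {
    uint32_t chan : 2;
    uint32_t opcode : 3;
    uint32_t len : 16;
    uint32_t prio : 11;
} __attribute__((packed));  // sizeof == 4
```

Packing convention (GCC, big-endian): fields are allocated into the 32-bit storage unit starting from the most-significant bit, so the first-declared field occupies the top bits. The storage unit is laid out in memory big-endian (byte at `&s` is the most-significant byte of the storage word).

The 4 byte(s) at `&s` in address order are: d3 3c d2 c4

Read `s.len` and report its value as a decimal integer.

[0]=0xd3 [1]=0x3c [2]=0xd2 [3]=0xc4 (big-endian) → word 0xd33cd2c4
chan [30+:2] = (word>>30) & 0x3 = 3
opcode [27+:3] = (word>>27) & 0x7 = 2
len [11+:16] = (word>>11) & 0xffff = 26522  ←
prio [0+:11] = (word>>0) & 0x7ff = 708

26522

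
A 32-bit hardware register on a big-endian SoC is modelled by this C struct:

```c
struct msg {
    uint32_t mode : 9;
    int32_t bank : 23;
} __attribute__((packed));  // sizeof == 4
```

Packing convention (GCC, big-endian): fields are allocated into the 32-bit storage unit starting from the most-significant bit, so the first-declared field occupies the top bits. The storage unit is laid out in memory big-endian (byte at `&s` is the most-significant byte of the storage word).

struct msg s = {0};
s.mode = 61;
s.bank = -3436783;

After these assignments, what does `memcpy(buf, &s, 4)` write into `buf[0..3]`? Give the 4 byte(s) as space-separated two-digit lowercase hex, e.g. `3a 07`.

1e cb 8f 11

mode (9b) val=61 bits=0x3d at bit 23: 0x1e800000
bank (23b) val=-3436783 bits=0x4b8f11 at bit 0: 0x1ecb8f11
word = 0x1ecb8f11 → big-endian bytes:
  [0]=0x1e  [1]=0xcb  [2]=0x8f  [3]=0x11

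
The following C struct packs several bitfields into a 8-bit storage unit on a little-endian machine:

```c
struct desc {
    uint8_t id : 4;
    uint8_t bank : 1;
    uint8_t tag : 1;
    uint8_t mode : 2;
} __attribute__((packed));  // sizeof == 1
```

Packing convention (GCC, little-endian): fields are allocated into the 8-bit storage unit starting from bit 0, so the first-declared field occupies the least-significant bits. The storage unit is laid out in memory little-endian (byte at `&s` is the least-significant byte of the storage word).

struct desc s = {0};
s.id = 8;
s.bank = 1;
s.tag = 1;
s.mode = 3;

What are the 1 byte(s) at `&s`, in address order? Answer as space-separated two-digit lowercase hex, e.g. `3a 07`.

id:4 = 8 → 0x8 << 0 → word 0x08
bank:1 = 1 → 0x1 << 4 → word 0x18
tag:1 = 1 → 0x1 << 5 → word 0x38
mode:2 = 3 → 0x3 << 6 → word 0xf8
word = 0xf8 → little-endian bytes:
  [0]=0xf8

f8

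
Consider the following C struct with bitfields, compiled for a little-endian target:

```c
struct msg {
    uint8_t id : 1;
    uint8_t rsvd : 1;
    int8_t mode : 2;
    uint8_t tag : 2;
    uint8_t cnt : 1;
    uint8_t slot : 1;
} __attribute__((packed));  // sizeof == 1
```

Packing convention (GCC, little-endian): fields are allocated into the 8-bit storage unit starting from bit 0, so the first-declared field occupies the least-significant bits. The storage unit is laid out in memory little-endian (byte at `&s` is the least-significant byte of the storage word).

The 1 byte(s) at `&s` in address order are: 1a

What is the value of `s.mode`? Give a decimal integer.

-2

[0]=0x1a (little-endian) → word 0x1a
id:1 @ bit 0 → (0x1a>>0)&0x1 = 0x0
rsvd:1 @ bit 1 → (0x1a>>1)&0x1 = 0x1
mode:2 @ bit 2 → (0x1a>>2)&0x3 = 0x2  ←
tag:2 @ bit 4 → (0x1a>>4)&0x3 = 0x1
cnt:1 @ bit 6 → (0x1a>>6)&0x1 = 0x0
slot:1 @ bit 7 → (0x1a>>7)&0x1 = 0x0
mode signed 2b, MSB=1: 2 - 4 = -2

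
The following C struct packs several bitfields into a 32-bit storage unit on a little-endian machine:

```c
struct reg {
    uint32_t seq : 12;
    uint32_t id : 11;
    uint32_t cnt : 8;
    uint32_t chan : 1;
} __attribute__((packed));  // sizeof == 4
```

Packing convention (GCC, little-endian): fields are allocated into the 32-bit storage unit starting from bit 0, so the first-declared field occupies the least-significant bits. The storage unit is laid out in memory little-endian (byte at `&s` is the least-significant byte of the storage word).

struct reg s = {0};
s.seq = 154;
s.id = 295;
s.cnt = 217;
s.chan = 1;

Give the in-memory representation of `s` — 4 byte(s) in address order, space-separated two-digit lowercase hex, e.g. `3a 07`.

9a 70 92 ec

seq:12 = 154 → 0x9a << 0 → word 0x0000009a
id:11 = 295 → 0x127 << 12 → word 0x0012709a
cnt:8 = 217 → 0xd9 << 23 → word 0x6c92709a
chan:1 = 1 → 0x1 << 31 → word 0xec92709a
word = 0xec92709a → little-endian bytes:
  [0]=0x9a  [1]=0x70  [2]=0x92  [3]=0xec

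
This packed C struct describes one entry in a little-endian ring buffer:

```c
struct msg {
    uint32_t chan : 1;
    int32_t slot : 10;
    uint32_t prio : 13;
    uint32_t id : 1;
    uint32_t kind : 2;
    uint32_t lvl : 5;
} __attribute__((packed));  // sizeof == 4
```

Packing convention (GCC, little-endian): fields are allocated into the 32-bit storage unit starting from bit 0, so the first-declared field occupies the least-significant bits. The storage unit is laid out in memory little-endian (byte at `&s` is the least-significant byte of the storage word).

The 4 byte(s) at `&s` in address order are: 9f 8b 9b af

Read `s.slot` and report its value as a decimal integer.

463

[0]=0x9f [1]=0x8b [2]=0x9b [3]=0xaf (little-endian) → word 0xaf9b8b9f
chan:1 @ bit 0 → (0xaf9b8b9f>>0)&0x1 = 0x1
slot:10 @ bit 1 → (0xaf9b8b9f>>1)&0x3ff = 0x1cf  ←
prio:13 @ bit 11 → (0xaf9b8b9f>>11)&0x1fff = 0x1371
id:1 @ bit 24 → (0xaf9b8b9f>>24)&0x1 = 0x1
kind:2 @ bit 25 → (0xaf9b8b9f>>25)&0x3 = 0x3
lvl:5 @ bit 27 → (0xaf9b8b9f>>27)&0x1f = 0x15
slot signed 10b, MSB=0: value = 463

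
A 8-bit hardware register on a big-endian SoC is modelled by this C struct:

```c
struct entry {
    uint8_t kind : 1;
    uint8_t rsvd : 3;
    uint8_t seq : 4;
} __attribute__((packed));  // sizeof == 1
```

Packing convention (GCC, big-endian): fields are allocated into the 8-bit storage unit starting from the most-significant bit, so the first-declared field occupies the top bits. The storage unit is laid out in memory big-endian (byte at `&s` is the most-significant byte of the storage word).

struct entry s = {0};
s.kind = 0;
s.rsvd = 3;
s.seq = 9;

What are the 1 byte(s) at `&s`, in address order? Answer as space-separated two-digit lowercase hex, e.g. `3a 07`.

[7+:1] kind=0 & 0x1 = 0x0; word=0x00
[4+:3] rsvd=3 & 0x7 = 0x3; word=0x30
[0+:4] seq=9 & 0xf = 0x9; word=0x39
word = 0x39 → big-endian bytes:
  [0]=0x39

39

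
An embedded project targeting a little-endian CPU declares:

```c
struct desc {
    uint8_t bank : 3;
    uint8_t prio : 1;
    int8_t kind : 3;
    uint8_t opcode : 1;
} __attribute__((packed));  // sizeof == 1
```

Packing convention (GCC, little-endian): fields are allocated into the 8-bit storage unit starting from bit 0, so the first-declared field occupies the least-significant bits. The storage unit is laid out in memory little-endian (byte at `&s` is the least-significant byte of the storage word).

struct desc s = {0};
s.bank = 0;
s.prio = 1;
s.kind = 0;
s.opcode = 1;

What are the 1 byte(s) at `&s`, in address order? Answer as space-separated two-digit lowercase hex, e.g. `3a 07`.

88

bank:3 = 0 → 0x0 << 0 → word 0x00
prio:1 = 1 → 0x1 << 3 → word 0x08
kind:3 = 0 → 0x0 << 4 → word 0x08
opcode:1 = 1 → 0x1 << 7 → word 0x88
word = 0x88 → little-endian bytes:
  [0]=0x88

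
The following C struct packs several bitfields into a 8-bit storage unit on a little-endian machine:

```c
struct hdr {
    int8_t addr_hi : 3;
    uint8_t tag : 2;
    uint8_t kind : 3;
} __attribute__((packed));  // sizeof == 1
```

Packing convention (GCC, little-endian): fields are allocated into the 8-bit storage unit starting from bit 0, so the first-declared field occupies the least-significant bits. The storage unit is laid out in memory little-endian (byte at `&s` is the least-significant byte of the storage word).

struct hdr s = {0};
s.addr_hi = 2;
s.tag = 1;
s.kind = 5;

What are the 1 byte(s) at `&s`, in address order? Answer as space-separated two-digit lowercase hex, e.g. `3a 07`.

aa

[0+:3] addr_hi=2 & 0x7 = 0x2; word=0x02
[3+:2] tag=1 & 0x3 = 0x1; word=0x0a
[5+:3] kind=5 & 0x7 = 0x5; word=0xaa
word = 0xaa → little-endian bytes:
  [0]=0xaa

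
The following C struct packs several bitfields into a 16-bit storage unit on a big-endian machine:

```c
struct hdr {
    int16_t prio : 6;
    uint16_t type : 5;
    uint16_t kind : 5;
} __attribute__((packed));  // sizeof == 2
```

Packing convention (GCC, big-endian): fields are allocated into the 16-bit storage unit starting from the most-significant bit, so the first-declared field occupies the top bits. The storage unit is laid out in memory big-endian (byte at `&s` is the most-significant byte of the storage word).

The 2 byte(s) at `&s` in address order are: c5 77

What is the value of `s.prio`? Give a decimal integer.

[0]=0xc5 [1]=0x77 (big-endian) → word 0xc577
prio:6 @ bit 10 → (0xc577>>10)&0x3f = 0x31  ←
type:5 @ bit 5 → (0xc577>>5)&0x1f = 0xb
kind:5 @ bit 0 → (0xc577>>0)&0x1f = 0x17
prio signed 6b, MSB=1: 49 - 64 = -15

-15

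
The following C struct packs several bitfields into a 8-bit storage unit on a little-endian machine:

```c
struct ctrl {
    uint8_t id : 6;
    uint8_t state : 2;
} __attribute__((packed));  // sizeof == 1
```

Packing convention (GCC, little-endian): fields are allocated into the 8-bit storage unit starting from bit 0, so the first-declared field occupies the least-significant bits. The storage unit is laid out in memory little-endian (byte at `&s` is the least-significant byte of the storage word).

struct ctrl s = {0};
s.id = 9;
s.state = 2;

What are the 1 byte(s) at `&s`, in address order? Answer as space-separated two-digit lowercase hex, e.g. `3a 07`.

89

id (6b) val=9 bits=0x9 at bit 0: 0x09
state (2b) val=2 bits=0x2 at bit 6: 0x89
word = 0x89 → little-endian bytes:
  [0]=0x89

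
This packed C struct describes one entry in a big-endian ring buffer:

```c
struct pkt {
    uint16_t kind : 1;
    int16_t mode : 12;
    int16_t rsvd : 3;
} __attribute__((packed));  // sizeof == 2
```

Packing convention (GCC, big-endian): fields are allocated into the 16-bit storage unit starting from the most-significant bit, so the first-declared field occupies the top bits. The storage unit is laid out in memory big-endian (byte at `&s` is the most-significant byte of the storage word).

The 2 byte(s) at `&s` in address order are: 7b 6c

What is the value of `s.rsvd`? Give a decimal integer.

-4

[0]=0x7b [1]=0x6c (big-endian) → word 0x7b6c
kind:1 @ bit 15 → (0x7b6c>>15)&0x1 = 0x0
mode:12 @ bit 3 → (0x7b6c>>3)&0xfff = 0xf6d
rsvd:3 @ bit 0 → (0x7b6c>>0)&0x7 = 0x4  ←
rsvd signed 3b, MSB=1: 4 - 8 = -4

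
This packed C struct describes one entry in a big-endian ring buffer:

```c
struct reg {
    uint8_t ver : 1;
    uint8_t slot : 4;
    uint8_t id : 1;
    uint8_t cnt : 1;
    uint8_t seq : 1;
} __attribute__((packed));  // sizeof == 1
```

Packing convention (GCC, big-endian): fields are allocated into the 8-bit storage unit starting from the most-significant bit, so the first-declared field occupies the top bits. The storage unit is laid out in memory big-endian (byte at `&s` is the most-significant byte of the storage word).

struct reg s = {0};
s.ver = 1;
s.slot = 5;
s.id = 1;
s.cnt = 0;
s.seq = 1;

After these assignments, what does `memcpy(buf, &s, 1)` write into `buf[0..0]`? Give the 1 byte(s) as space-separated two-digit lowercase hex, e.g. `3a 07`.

ad

ver (1b) val=1 bits=0x1 at bit 7: 0x80
slot (4b) val=5 bits=0x5 at bit 3: 0xa8
id (1b) val=1 bits=0x1 at bit 2: 0xac
cnt (1b) val=0 bits=0x0 at bit 1: 0xac
seq (1b) val=1 bits=0x1 at bit 0: 0xad
word = 0xad → big-endian bytes:
  [0]=0xad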